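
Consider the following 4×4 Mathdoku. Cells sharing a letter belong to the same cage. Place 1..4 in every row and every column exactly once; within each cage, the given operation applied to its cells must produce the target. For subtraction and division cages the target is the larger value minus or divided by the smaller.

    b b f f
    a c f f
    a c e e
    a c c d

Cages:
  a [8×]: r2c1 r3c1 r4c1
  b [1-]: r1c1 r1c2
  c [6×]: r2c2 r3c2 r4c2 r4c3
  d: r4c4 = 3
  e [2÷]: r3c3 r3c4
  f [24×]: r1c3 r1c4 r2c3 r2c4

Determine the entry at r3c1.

1

The 4 cells of cage c must have product 6, so r4c3 = 1.
Cage d is given, leaving r4c4 = 3.
Row 4 already has 3, which forces r4c2 = 2.
2 is placed in row 4, so r4c1 = 4.
Row 3 needs a 3, and only r3c2 is open for it.
3 is placed in column 2, leaving r2c2 = 1.
The two cells of cage b must have difference 1, leaving r1c1 = 3.
1 is placed in column 2, leaving r1c2 = 4.
Row 1 now contains 4, leaving r1c3 = 2.
The 4 cells of cage f must have product 24; hence r1c4 = 1.
Row 2 already has 1, which forces r2c1 = 2.
2 is placed in row 2, so r2c4 = 4.
Cage a needs product 8, which forces r3c1 = 1.
2 is placed in column 3, which forces r3c3 = 4.
4 is placed in column 4, so r3c4 = 2.
Row 2 now contains 4, which forces r2c3 = 3.
The full grid is 3 4 2 1 / 2 1 3 4 / 1 3 4 2 / 4 2 1 3.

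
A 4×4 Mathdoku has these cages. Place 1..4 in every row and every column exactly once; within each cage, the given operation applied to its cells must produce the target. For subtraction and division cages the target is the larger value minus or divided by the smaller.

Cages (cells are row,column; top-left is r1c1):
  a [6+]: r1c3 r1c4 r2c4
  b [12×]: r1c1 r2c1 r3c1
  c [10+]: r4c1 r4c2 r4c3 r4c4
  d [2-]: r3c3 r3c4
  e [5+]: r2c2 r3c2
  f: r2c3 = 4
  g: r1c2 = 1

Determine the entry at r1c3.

3

Cage g is given; hence r1c2 = 1.
Cage f is given, leaving r2c3 = 4.
The 3 cells of cage a must have sum 6, so r2c4 = 1.
Cage b needs product 12, so r1c1 = 4.
Row 2 now contains 1, leaving r2c1 = 3.
Row 2 already has 3, so r2c2 = 2.
Cage b has product 12; hence r3c1 = 1.
Column 2 already has 2, leaving r3c2 = 3.
1 is placed in row 3, so r3c3 = 2.
Row 3 already has 3, leaving r3c4 = 4.
Column 1 already has 1, which forces r4c1 = 2.
Column 2 already has 3, which forces r4c2 = 4.
Row 4 now contains 2; hence r4c4 = 3.
Column 3 already has 2, which forces r1c3 = 3.
Column 4 now contains 3, which forces r1c4 = 2.
3 is placed in row 4, so r4c3 = 1.
The full grid is 4 1 3 2 / 3 2 4 1 / 1 3 2 4 / 2 4 1 3.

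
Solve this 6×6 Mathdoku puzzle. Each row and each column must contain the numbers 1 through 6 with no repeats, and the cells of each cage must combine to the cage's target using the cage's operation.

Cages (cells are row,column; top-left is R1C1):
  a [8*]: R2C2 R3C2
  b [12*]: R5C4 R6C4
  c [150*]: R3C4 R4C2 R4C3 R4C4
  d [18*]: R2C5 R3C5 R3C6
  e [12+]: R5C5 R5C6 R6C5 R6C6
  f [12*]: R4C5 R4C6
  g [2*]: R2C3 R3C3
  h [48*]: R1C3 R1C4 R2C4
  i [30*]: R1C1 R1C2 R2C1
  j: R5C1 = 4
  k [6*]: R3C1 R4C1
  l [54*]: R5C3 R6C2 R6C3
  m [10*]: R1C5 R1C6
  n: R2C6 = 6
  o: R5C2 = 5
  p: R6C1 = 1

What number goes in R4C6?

3

N is a freebie, leaving R2C6 = 6.
Cage c needs product 150; hence R3C4 = 5.
J is a freebie; hence R5C1 = 4.
Cage o is given, leaving R5C2 = 5.
The 3 cells of cage l must have product 54, which forces R5C3 = 3.
P is a freebie, which forces R6C1 = 1.
Cage l has product 54, leaving R6C2 = 3.
The 3 cells of cage l must have product 54, leaving R6C3 = 6.
The 4 cells of cage c must have product 150, which forces R4C3 = 5.
Cage b needs two cells with product 12; hence R5C4 = 6.
Cage b's pair has product 12; hence R6C4 = 2.
Cage h needs product 48, so R1C3 = 4.
6 is placed in column 4, which forces R1C4 = 3.
Column 4 now contains 2, leaving R2C4 = 4.
Column 4 already has 3, leaving R4C4 = 1.
Row 2 now contains 4, leaving R2C2 = 2.
Row 2 already has 2, leaving R2C3 = 1.
Row 2 already has 1, which forces R2C5 = 3.
The two cells of cage a must have product 8; hence R3C2 = 4.
1 is placed in column 3, leaving R3C3 = 2.
Row 3 now contains 2; hence R3C5 = 6.
The 4 cells of cage c must have product 150; hence R4C2 = 6.
Column 5 now contains 6, so R4C5 = 4.
Column 5 already has 4, leaving R6C5 = 5.
Row 6 now contains 5, leaving R6C6 = 4.
The 3 cells of cage i must have product 30, so R1C1 = 6.
2 is placed in column 2, which forces R1C2 = 1.
Column 5 already has 5, which forces R1C5 = 2.
Cage m needs two cells with product 10; hence R1C6 = 5.
Row 2 now contains 3, so R2C1 = 5.
Row 3 now contains 2, which forces R3C1 = 3.
Cage d needs product 18, leaving R3C6 = 1.
The two cells of cage k must have product 6, leaving R4C1 = 2.
Cage f's pair has product 12, which forces R4C6 = 3.
Column 5 already has 2, so R5C5 = 1.
Column 6 now contains 1, leaving R5C6 = 2.
The full grid is 6 1 4 3 2 5 / 5 2 1 4 3 6 / 3 4 2 5 6 1 / 2 6 5 1 4 3 / 4 5 3 6 1 2 / 1 3 6 2 5 4.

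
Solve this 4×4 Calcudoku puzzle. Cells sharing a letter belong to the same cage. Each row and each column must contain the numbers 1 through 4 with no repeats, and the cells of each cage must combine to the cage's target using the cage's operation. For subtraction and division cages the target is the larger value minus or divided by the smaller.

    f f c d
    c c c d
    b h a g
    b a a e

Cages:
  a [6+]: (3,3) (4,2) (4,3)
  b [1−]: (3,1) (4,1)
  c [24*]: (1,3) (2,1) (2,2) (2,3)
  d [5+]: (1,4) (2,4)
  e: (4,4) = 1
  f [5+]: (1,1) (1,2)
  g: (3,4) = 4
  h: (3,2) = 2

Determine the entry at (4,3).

Cage h is given, so (3,2) = 2.
G is a freebie; hence (3,4) = 4.
Cage e is given, so (4,4) = 1.
The 3 cells of cage a must have sum 6, leaving (3,3) = 1.
Row 4 now contains 1, so (4,2) = 3.
Cage a needs sum 6, so (4,3) = 2.
Cage c has product 24, leaving (2,1) = 2.
The 4 cells of cage c must have product 24, leaving (2,2) = 1.
Row 2 already has 2; hence (2,4) = 3.
Row 3 already has 1, so (3,1) = 3.
Row 4 now contains 2, leaving (4,1) = 4.
Column 1 now contains 4, which forces (1,1) = 1.
Column 2 already has 1, leaving (1,2) = 4.
Cage c needs product 24, leaving (1,3) = 3.
Column 4 already has 3, so (1,4) = 2.
3 is placed in row 2; hence (2,3) = 4.
Filled in: 1 4 3 2 / 2 1 4 3 / 3 2 1 4 / 4 3 2 1.

2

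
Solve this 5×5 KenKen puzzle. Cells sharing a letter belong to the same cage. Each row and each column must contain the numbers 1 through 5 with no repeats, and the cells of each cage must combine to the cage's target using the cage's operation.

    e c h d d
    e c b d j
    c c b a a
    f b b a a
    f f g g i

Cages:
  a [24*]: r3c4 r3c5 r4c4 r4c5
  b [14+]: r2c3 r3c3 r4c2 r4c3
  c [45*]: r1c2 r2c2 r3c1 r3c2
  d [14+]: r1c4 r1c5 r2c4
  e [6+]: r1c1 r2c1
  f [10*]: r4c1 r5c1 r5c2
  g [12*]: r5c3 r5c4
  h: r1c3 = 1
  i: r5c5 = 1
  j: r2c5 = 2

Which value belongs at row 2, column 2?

1

Cage h is a single given cell, so r1c3 = 1.
Cage d has sum 14, so r1c4 = 4.
Cage d has sum 14, leaving r1c5 = 5.
Cage d needs sum 14, which forces r2c4 = 5.
Cage j is a single given cell, which forces r2c5 = 2.
Cage c needs product 45; hence r3c1 = 3.
Column 4 already has 4, which forces r5c4 = 3.
Cage i is a single given cell; hence r5c5 = 1.
Row 1 now contains 5, which forces r1c1 = 2.
Row 1 now contains 5, which forces r1c2 = 3.
The two cells of cage e must have sum 6; hence r2c1 = 4.
Cage c has product 45, leaving r2c2 = 1.
Row 2 already has 4; hence r2c3 = 3.
Cage c needs product 45, which forces r3c2 = 5.
Column 5 already has 1, which forces r3c5 = 4.
Cage f has product 10; hence r4c1 = 1.
1 is placed in row 4; hence r4c4 = 2.
Cage a has product 24; hence r4c5 = 3.
Column 1 now contains 2, which forces r5c1 = 5.
5 is placed in column 2; hence r5c2 = 2.
Row 5 already has 3, leaving r5c3 = 4.
4 is placed in row 3, leaving r3c3 = 2.
Column 4 now contains 2, so r3c4 = 1.
Row 4 already has 2, which forces r4c2 = 4.
4 is placed in column 3; hence r4c3 = 5.
Filled in: 2 3 1 4 5 / 4 1 3 5 2 / 3 5 2 1 4 / 1 4 5 2 3 / 5 2 4 3 1.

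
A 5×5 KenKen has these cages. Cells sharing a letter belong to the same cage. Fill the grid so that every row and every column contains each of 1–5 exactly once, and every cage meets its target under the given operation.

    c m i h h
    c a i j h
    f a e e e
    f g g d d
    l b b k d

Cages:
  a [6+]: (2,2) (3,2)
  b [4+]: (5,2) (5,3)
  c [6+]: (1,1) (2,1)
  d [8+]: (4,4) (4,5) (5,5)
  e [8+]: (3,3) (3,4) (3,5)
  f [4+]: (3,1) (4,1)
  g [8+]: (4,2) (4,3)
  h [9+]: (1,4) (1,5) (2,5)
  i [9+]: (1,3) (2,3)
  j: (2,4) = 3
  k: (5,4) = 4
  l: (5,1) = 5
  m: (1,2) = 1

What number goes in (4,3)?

3

Cage m is a single given cell, which forces (1,2) = 1.
Cage j is given, leaving (2,4) = 3.
L is a freebie; hence (5,1) = 5.
1 is placed in column 2; hence (5,2) = 3.
Row 5 now contains 3, leaving (5,3) = 1.
K is a freebie, leaving (5,4) = 4.
4 is placed in row 5, which forces (5,5) = 2.
Cage h needs sum 9, so (1,5) = 3.
Column 2 already has 3, which forces (4,2) = 5.
Cage g's pair has sum 8, so (4,3) = 3.
Cage f's pair has sum 4, so (3,1) = 3.
Row 4 already has 3, which forces (4,1) = 1.
The 3 cells of cage d must have sum 8, so (4,4) = 2.
Cage d needs sum 8, leaving (4,5) = 4.
Column 4 now contains 2; hence (1,4) = 5.
4 is placed in column 5, leaving (2,5) = 1.
Cage e needs sum 8; hence (3,3) = 2.
Column 4 already has 5, which forces (3,4) = 1.
1 is placed in column 5; hence (3,5) = 5.
Row 1 already has 5; hence (1,3) = 4.
Cage a needs two cells with sum 6, so (2,2) = 2.
Cage i needs two cells with sum 9, leaving (2,3) = 5.
2 is placed in row 3, leaving (3,2) = 4.
Row 1 already has 4; hence (1,1) = 2.
Row 2 already has 2; hence (2,1) = 4.
The full grid is 2 1 4 5 3 / 4 2 5 3 1 / 3 4 2 1 5 / 1 5 3 2 4 / 5 3 1 4 2.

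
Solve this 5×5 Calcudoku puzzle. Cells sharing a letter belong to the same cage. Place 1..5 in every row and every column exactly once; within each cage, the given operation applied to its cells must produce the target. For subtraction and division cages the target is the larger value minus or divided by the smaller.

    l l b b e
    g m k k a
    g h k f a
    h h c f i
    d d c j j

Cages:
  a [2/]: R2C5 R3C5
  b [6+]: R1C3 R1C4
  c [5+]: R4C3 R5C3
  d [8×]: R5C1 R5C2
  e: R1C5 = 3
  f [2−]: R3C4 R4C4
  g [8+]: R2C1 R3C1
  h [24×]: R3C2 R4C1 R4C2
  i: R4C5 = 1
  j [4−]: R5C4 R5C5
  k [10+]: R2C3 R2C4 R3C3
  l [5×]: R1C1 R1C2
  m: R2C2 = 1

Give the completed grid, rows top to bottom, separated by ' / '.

1 5 4 2 3 / 3 1 5 4 2 / 5 2 1 3 4 / 4 3 2 5 1 / 2 4 3 1 5

Cage e is a single given cell; hence R1C5 = 3.
M is a freebie, so R2C2 = 1.
Cage i is given, leaving R4C5 = 1.
Column 5 already has 1, so R5C5 = 5.
Cage l's pair has product 5, so R1C1 = 1.
Column 2 already has 1, which forces R1C2 = 5.
Row 5 now contains 5, leaving R5C4 = 1.
Row 3 needs a 1, and only R3C3 is open for it.
In row 2, 2 can only go at R2C5, so R2C5 = 2.
Column 5 now contains 2; hence R3C5 = 4.
The only place for 3 in row 2 is R2C1.
3 is placed in column 1, which forces R3C1 = 5.
Row 4 needs a 5, and only R4C4 is open for it.
Cage k has sum 10, which forces R2C3 = 5.
Column 4 now contains 5, which forces R2C4 = 4.
The two cells of cage f must have difference 2; hence R3C4 = 3.
Cage b's pair has sum 6; hence R1C3 = 4.
Column 4 now contains 4; hence R1C4 = 2.
Row 3 already has 3; hence R3C2 = 2.
The 3 cells of cage h must have product 24; hence R4C1 = 4.
Cage h needs product 24, which forces R4C2 = 3.
3 is placed in row 4, which forces R4C3 = 2.
4 is placed in column 1, which forces R5C1 = 2.
2 is placed in column 2; hence R5C2 = 4.
2 is placed in column 3, which forces R5C3 = 3.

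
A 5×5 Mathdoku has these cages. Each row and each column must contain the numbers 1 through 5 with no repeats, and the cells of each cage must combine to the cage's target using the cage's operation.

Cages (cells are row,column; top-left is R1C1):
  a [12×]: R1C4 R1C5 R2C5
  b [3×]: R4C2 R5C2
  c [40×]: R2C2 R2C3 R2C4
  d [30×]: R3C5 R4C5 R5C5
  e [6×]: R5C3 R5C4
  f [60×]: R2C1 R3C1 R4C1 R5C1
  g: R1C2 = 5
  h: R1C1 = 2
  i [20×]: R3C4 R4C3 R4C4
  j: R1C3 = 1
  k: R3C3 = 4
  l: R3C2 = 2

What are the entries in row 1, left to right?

Cage h is given, so R1C1 = 2.
Cage g is a single given cell, which forces R1C2 = 5.
J is a freebie, so R1C3 = 1.
Cage l is given; hence R3C2 = 2.
Cage k is a single given cell, which forces R3C3 = 4.
2 is placed in column 2, which forces R2C2 = 4.
Cage a needs product 12, which forces R2C5 = 1.
The 3 cells of cage i must have product 20, so R3C4 = 1.
The 3 cells of cage i must have product 20; hence R4C3 = 5.
Cage i has product 20, so R4C4 = 4.
Column 4 now contains 4, so R1C4 = 3.
Cage a needs product 12; hence R1C5 = 4.
5 is placed in column 3, which forces R2C3 = 2.
Cage c needs product 40, so R2C4 = 5.
Cage f has product 60, so R4C1 = 1.
Row 4 already has 1, leaving R4C2 = 3.
Row 4 now contains 3, leaving R4C5 = 2.
Cage f has product 60, leaving R5C1 = 4.
Column 2 now contains 3, so R5C2 = 1.
Column 3 already has 2, which forces R5C3 = 3.
3 is placed in column 4; hence R5C4 = 2.
3 is placed in row 5, which forces R5C5 = 5.
Row 2 already has 5, so R2C1 = 3.
Cage f needs product 60, leaving R3C1 = 5.
Column 5 already has 5; hence R3C5 = 3.
The full grid is 2 5 1 3 4 / 3 4 2 5 1 / 5 2 4 1 3 / 1 3 5 4 2 / 4 1 3 2 5.

2 5 1 3 4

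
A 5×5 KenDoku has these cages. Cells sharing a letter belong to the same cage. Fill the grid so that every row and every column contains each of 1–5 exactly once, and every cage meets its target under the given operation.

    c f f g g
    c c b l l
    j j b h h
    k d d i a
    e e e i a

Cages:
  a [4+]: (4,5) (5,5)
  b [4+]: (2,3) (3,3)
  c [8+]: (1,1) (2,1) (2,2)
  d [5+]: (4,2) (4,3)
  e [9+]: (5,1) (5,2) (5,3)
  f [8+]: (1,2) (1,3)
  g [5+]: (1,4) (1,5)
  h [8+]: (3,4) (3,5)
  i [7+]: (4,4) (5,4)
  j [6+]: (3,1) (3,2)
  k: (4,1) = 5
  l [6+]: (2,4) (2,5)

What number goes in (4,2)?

1

Cage k is given, which forces (4,1) = 5.
Cage b's pair has sum 4, which forces (2,3) = 3.
The pair (3,4)/(3,5) in row 3 holds {3, 5}, which forces (3,3) = 1.
Cage f needs two cells with sum 8, so (1,2) = 3.
Column 3 now contains 3, which forces (1,3) = 5.
Column 2 already has 3, so (4,2) = 1.
Row 4 already has 1, leaving (4,5) = 3.
3 is placed in column 5, so (5,5) = 1.
The two cells of cage g must have sum 5, so (1,4) = 1.
1 is placed in column 5, so (1,5) = 4.
Cage h needs two cells with sum 8; hence (3,4) = 3.
3 is placed in column 5; hence (3,5) = 5.
The two cells of cage d must have sum 5, leaving (4,3) = 4.
4 is placed in row 4, which forces (4,4) = 2.
The 3 cells of cage e must have sum 9, leaving (5,1) = 3.
Column 3 already has 4, leaving (5,3) = 2.
Column 4 already has 3, leaving (5,4) = 5.
Row 1 already has 1, which forces (1,1) = 2.
Column 4 already has 2, which forces (2,4) = 4.
5 is placed in column 5, which forces (2,5) = 2.
Column 1 already has 2, leaving (3,1) = 4.
4 is placed in row 3, so (3,2) = 2.
Row 5 now contains 2, which forces (5,2) = 4.
Row 2 now contains 4, which forces (2,1) = 1.
2 is placed in row 2, which forces (2,2) = 5.
Filled in: 2 3 5 1 4 / 1 5 3 4 2 / 4 2 1 3 5 / 5 1 4 2 3 / 3 4 2 5 1.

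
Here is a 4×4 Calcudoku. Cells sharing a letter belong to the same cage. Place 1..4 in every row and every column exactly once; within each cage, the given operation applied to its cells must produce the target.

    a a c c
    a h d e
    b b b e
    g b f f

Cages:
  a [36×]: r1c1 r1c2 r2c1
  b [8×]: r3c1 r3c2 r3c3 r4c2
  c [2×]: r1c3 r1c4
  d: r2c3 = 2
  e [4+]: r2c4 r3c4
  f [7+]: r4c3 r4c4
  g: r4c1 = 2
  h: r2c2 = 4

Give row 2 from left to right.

Cage a needs product 36; hence r1c1 = 4.
Cage a has product 36, leaving r1c2 = 3.
Cage a has product 36, which forces r2c1 = 3.
Cage h is a single given cell, so r2c2 = 4.
D is a freebie; hence r2c3 = 2.
Row 2 already has 3, leaving r2c4 = 1.
Column 2 now contains 4; hence r3c2 = 2.
Column 4 now contains 1, so r3c4 = 3.
Cage g is a single given cell; hence r4c1 = 2.
Cage b has product 8, leaving r4c2 = 1.
3 is placed in column 4, leaving r4c4 = 4.
Column 3 now contains 2, so r1c3 = 1.
Column 4 now contains 1; hence r1c4 = 2.
2 is placed in row 3; hence r3c1 = 1.
The 4 cells of cage b must have product 8, which forces r3c3 = 4.
Row 4 now contains 4, leaving r4c3 = 3.
Filled in: 4 3 1 2 / 3 4 2 1 / 1 2 4 3 / 2 1 3 4.

3 4 2 1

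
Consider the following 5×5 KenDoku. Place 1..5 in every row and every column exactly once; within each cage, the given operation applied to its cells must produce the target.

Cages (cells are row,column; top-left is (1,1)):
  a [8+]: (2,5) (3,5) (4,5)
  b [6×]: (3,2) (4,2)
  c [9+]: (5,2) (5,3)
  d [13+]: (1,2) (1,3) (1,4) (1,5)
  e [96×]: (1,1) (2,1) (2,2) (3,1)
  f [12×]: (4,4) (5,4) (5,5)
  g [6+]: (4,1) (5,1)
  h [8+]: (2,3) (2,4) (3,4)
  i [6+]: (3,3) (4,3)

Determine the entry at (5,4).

Cage e needs product 96, which forces (2,2) = 4.
4 is placed in column 2; hence (5,2) = 5.
5 is placed in row 5; hence (5,3) = 4.
Row 1 needs a 2, and only (1,1) is open for it.
Column 1 now contains 2, which forces (2,1) = 3.
The 4 cells of cage e must have product 96, leaving (3,1) = 4.
Cage g's pair has sum 6, which forces (4,1) = 5.
Row 4 already has 5, leaving (4,3) = 1.
Column 1 now contains 2; hence (5,1) = 1.
Row 5 already has 1, so (5,4) = 3.
3 is placed in row 5, so (5,5) = 2.
The 3 cells of cage a must have sum 8, which forces (2,5) = 1.
1 is placed in column 3, so (3,3) = 5.
The 3 cells of cage a must have sum 8, so (3,5) = 3.
The 3 cells of cage f must have product 12; hence (4,4) = 2.
The 3 cells of cage a must have sum 8; hence (4,5) = 4.
The 4 cells of cage d must have sum 13, leaving (1,2) = 1.
Column 3 now contains 5, leaving (1,3) = 3.
Cage d needs sum 13, which forces (1,4) = 4.
Column 5 already has 4, so (1,5) = 5.
Column 3 now contains 5, which forces (2,3) = 2.
2 is placed in column 4, which forces (2,4) = 5.
Row 3 already has 3, so (3,2) = 2.
2 is placed in column 4, so (3,4) = 1.
Row 4 already has 2, so (4,2) = 3.
The full grid is 2 1 3 4 5 / 3 4 2 5 1 / 4 2 5 1 3 / 5 3 1 2 4 / 1 5 4 3 2.

3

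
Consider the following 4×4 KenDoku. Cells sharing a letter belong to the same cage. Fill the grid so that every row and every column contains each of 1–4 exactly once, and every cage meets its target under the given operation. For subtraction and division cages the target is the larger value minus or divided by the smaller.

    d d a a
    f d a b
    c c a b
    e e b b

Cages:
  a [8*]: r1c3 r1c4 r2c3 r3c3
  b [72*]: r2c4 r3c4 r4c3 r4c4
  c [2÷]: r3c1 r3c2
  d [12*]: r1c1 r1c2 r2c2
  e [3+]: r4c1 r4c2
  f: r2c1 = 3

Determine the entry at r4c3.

The 4 cells of cage a must have product 8, leaving r1c4 = 1.
Cage f is a single given cell; hence r2c1 = 3.
Cage b has product 72, which forces r4c3 = 3.
The 3 cells of cage d must have product 12; hence r1c2 = 3.
Cage b needs product 72, which forces r3c4 = 3.
The only place for 4 in row 4 is r4c4.
Column 4 now contains 4; hence r2c4 = 2.
Cage d needs product 12, so r1c1 = 4.
Row 1 now contains 4, leaving r1c3 = 2.
2 is placed in row 2, which forces r2c2 = 1.
Row 2 already has 1, leaving r2c3 = 4.
4 is placed in column 3, so r3c3 = 1.
Column 2 now contains 1, which forces r4c2 = 2.
1 is placed in row 3, so r3c1 = 2.
Column 2 already has 2, so r3c2 = 4.
2 is placed in row 4; hence r4c1 = 1.
The full grid is 4 3 2 1 / 3 1 4 2 / 2 4 1 3 / 1 2 3 4.

3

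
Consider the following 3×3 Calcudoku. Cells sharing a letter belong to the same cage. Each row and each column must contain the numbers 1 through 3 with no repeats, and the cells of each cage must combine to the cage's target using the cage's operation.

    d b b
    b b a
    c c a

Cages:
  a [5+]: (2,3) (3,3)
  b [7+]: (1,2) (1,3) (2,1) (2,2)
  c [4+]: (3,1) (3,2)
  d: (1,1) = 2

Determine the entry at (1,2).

3

Cage d is a single given cell, which forces (1,1) = 2.
The 4 cells of cage b must have sum 7, so (2,1) = 1.
Cage b needs sum 7, leaving (2,2) = 2.
Row 2 now contains 2, so (2,3) = 3.
Column 1 now contains 1, leaving (3,1) = 3.
3 is placed in row 3, so (3,2) = 1.
Column 3 already has 3, leaving (3,3) = 2.
Column 2 now contains 1, leaving (1,2) = 3.
Column 3 already has 3, so (1,3) = 1.
Completed grid: 2 3 1 / 1 2 3 / 3 1 2.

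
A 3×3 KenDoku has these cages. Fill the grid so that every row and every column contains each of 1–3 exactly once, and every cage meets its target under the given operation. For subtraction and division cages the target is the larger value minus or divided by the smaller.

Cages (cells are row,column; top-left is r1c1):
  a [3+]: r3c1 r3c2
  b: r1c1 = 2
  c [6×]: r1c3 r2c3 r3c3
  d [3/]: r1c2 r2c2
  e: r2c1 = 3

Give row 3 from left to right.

Cage b is a single given cell, which forces r1c1 = 2.
Cage e is given; hence r2c1 = 3.
3 is placed in row 2, so r2c2 = 1.
Row 2 already has 1, so r2c3 = 2.
2 is placed in column 1; hence r3c1 = 1.
Column 2 now contains 1, leaving r3c2 = 2.
Row 3 now contains 1; hence r3c3 = 3.
Column 2 now contains 1; hence r1c2 = 3.
Column 3 already has 3, which forces r1c3 = 1.
Completed grid: 2 3 1 / 3 1 2 / 1 2 3.

1 2 3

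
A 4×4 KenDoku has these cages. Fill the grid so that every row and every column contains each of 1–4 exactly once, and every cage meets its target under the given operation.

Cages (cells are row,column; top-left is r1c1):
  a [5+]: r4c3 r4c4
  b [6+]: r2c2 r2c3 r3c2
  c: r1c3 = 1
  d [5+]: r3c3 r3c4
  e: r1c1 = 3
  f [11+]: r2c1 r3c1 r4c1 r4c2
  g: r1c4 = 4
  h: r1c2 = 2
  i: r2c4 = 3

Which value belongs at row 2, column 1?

4

Cage e is a single given cell, so r1c1 = 3.
Cage h is a single given cell, leaving r1c2 = 2.
Cage c is given; hence r1c3 = 1.
Cage g is given, which forces r1c4 = 4.
Cage i is a single given cell, which forces r2c4 = 3.
Cage b has sum 6, so r2c2 = 1.
Row 2 now contains 3, leaving r2c3 = 2.
Cage b has sum 6, so r3c2 = 3.
Row 3 already has 3; hence r3c3 = 4.
The 4 cells of cage f must have sum 11; hence r4c2 = 4.
Column 3 already has 4, which forces r4c3 = 3.
2 is placed in row 2, leaving r2c1 = 4.
The two cells of cage d must have sum 5, which forces r3c4 = 1.
The two cells of cage a must have sum 5; hence r4c4 = 2.
1 is placed in row 3, which forces r3c1 = 2.
Row 4 already has 2, so r4c1 = 1.
The full grid is 3 2 1 4 / 4 1 2 3 / 2 3 4 1 / 1 4 3 2.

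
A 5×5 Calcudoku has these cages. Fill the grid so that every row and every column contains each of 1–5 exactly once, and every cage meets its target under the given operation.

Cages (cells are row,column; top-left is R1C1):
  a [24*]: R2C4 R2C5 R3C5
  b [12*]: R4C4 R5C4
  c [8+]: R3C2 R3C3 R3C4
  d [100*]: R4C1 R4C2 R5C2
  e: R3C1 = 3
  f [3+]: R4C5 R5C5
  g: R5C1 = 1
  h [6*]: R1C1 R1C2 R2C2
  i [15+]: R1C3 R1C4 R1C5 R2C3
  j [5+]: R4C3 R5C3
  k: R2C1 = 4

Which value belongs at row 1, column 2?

Cage k is a single given cell, leaving R2C1 = 4.
Cage e is a single given cell, leaving R3C1 = 3.
Cage d has product 100, leaving R4C1 = 5.
Cage d needs product 100, which forces R4C2 = 4.
4 is placed in row 4; hence R4C4 = 3.
G is a freebie, which forces R5C1 = 1.
Cage d has product 100, leaving R5C2 = 5.
Column 4 now contains 3, so R5C4 = 4.
Row 5 now contains 1; hence R5C5 = 2.
1 is placed in column 1, leaving R1C1 = 2.
Column 4 now contains 3, so R2C4 = 2.
Column 5 now contains 2, leaving R2C5 = 3.
Column 5 now contains 2, which forces R3C5 = 4.
The two cells of cage j must have sum 5, leaving R4C3 = 2.
Column 5 now contains 2, which forces R4C5 = 1.
2 is placed in row 5; hence R5C3 = 3.
Cage h needs product 6, so R1C2 = 3.
Cage i has sum 15; hence R1C3 = 4.
Cage i needs sum 15; hence R1C4 = 1.
1 is placed in column 5, which forces R1C5 = 5.
3 is placed in row 2; hence R2C2 = 1.
3 is placed in row 2, so R2C3 = 5.
The 3 cells of cage c must have sum 8, so R3C2 = 2.
Column 3 now contains 5; hence R3C3 = 1.
1 is placed in column 4; hence R3C4 = 5.
Filled in: 2 3 4 1 5 / 4 1 5 2 3 / 3 2 1 5 4 / 5 4 2 3 1 / 1 5 3 4 2.

3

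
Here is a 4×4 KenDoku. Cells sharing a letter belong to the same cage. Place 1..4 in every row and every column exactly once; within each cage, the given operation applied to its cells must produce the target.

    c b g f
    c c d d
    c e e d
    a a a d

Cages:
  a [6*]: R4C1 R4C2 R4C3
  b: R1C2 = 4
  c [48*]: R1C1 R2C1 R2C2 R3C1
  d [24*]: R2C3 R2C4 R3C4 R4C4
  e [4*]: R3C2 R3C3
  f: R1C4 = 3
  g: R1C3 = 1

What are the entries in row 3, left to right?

3 1 4 2

Cage b is a single given cell, leaving R1C2 = 4.
G is a freebie, which forces R1C3 = 1.
Cage f is given; hence R1C4 = 3.
Column 2 now contains 4, leaving R2C2 = 2.
Column 2 now contains 4, which forces R3C2 = 1.
Column 3 already has 1, so R3C3 = 4.
Row 3 already has 4, leaving R3C4 = 2.
1 is placed in column 2, which forces R4C2 = 3.
Row 4 now contains 3, which forces R4C3 = 2.
Row 1 now contains 3; hence R1C1 = 2.
Cage c needs product 48; hence R2C1 = 4.
Column 3 now contains 4, so R2C3 = 3.
Row 2 now contains 4, leaving R2C4 = 1.
Row 3 now contains 2, so R3C1 = 3.
Row 4 already has 2, leaving R4C1 = 1.
Column 4 already has 1, so R4C4 = 4.
Filled in: 2 4 1 3 / 4 2 3 1 / 3 1 4 2 / 1 3 2 4.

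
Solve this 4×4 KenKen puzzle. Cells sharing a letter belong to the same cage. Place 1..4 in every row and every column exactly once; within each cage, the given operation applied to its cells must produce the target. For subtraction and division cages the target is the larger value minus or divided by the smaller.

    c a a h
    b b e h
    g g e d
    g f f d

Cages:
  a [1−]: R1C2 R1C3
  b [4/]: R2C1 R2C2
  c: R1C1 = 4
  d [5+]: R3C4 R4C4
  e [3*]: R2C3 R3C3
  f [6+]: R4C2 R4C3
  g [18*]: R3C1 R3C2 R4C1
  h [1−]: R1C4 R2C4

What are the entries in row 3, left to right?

2 3 1 4

Cage c is a single given cell, leaving R1C1 = 4.
4 is placed in column 1; hence R2C1 = 1.
Row 2 now contains 1; hence R2C2 = 4.
Row 2 now contains 1, so R2C3 = 3.
Row 2 already has 3, which forces R2C4 = 2.
Cage g needs product 18, so R3C1 = 2.
Cage g has product 18, so R3C2 = 3.
Column 3 now contains 3, leaving R3C3 = 1.
1 is placed in row 3; hence R3C4 = 4.
Cage g has product 18, leaving R4C1 = 3.
Column 2 already has 4, leaving R4C2 = 2.
2 is placed in row 4, which forces R4C3 = 4.
Row 4 now contains 3, which forces R4C4 = 1.
2 is placed in column 2; hence R1C2 = 1.
1 is placed in column 3, leaving R1C3 = 2.
Column 4 already has 1, leaving R1C4 = 3.
Completed grid: 4 1 2 3 / 1 4 3 2 / 2 3 1 4 / 3 2 4 1.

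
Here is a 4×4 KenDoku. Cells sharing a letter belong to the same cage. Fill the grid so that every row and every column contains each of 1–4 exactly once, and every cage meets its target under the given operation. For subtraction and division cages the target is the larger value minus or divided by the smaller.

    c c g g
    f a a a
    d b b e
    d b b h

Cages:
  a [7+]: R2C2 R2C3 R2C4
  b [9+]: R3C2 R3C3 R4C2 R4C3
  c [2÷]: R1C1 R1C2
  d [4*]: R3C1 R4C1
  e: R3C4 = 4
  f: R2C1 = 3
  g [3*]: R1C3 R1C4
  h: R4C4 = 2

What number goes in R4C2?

1

Cage f is given, which forces R2C1 = 3.
Cage e is given, so R3C4 = 4.
Cage h is given, so R4C4 = 2.
Column 4 now contains 2; hence R2C4 = 1.
Row 3 already has 4, which forces R3C1 = 1.
Cage d needs two cells with product 4, so R4C1 = 4.
4 is placed in column 1; hence R1C1 = 2.
Cage g's pair has product 3, leaving R1C3 = 1.
Column 4 now contains 1, leaving R1C4 = 3.
Column 3 already has 1, which forces R4C3 = 3.
1 is placed in row 1, which forces R1C2 = 4.
4 is placed in column 2; hence R2C2 = 2.
Row 2 already has 2; hence R2C3 = 4.
Cage b has sum 9, which forces R3C2 = 3.
Column 3 already has 3, so R3C3 = 2.
3 is placed in row 4, so R4C2 = 1.
The full grid is 2 4 1 3 / 3 2 4 1 / 1 3 2 4 / 4 1 3 2.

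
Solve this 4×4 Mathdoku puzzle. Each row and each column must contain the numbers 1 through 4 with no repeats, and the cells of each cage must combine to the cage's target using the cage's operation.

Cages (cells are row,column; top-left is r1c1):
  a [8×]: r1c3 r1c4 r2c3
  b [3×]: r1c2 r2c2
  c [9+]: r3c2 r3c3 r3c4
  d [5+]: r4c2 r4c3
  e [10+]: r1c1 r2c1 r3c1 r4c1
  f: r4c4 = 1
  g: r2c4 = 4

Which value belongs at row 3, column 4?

Cage g is a single given cell, which forces r2c4 = 4.
Cage f is given; hence r4c4 = 1.
Cage a needs product 8, which forces r1c3 = 4.
Column 4 already has 1; hence r1c4 = 2.
Cage a has product 8, leaving r2c3 = 1.
Column 4 already has 2, which forces r3c4 = 3.
The two cells of cage b must have product 3, which forces r1c2 = 1.
Row 2 already has 1, leaving r2c2 = 3.
Cage c has sum 9; hence r3c2 = 4.
Row 3 already has 3, which forces r3c3 = 2.
3 is placed in column 2, which forces r4c2 = 2.
2 is placed in column 3; hence r4c3 = 3.
1 is placed in row 1; hence r1c1 = 3.
Row 2 already has 3, so r2c1 = 2.
Row 3 now contains 2, so r3c1 = 1.
3 is placed in row 4, so r4c1 = 4.
The full grid is 3 1 4 2 / 2 3 1 4 / 1 4 2 3 / 4 2 3 1.

3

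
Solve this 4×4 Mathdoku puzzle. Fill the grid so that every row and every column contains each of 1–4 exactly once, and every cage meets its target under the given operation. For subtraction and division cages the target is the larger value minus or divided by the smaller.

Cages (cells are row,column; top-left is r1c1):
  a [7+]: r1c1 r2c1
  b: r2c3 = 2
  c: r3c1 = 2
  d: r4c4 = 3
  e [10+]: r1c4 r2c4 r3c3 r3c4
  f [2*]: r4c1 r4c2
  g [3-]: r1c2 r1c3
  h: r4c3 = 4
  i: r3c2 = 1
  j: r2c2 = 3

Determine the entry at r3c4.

4

J is a freebie, leaving r2c2 = 3.
Cage b is given, which forces r2c3 = 2.
C is a freebie, which forces r3c1 = 2.
I is a freebie, which forces r3c2 = 1.
Column 1 now contains 2; hence r4c1 = 1.
Column 2 already has 1; hence r4c2 = 2.
Cage h is given, so r4c3 = 4.
D is a freebie, leaving r4c4 = 3.
The two cells of cage a must have sum 7, so r1c1 = 3.
Column 2 already has 1, leaving r1c2 = 4.
Column 3 already has 4, leaving r1c3 = 1.
Cage e has sum 10, so r1c4 = 2.
Row 2 now contains 3, leaving r2c1 = 4.
Cage e has sum 10, leaving r2c4 = 1.
Column 3 already has 4, which forces r3c3 = 3.
3 is placed in column 4, leaving r3c4 = 4.
The full grid is 3 4 1 2 / 4 3 2 1 / 2 1 3 4 / 1 2 4 3.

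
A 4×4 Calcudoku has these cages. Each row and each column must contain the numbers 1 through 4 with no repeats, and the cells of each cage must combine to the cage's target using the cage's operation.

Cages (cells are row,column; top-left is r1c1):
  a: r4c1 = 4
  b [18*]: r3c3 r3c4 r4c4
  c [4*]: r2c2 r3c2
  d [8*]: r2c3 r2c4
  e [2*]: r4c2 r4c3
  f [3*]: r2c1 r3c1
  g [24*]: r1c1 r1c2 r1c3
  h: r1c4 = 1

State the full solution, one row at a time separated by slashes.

Cage h is a single given cell; hence r1c4 = 1.
Cage b has product 18, so r3c3 = 3.
Cage b needs product 18, so r3c4 = 2.
A is a freebie, so r4c1 = 4.
Cage b has product 18, which forces r4c4 = 3.
Cage f needs two cells with product 3, so r2c1 = 3.
Cage d's pair has product 8, leaving r2c3 = 2.
2 is placed in column 4, so r2c4 = 4.
3 is placed in row 3, leaving r3c1 = 1.
Row 3 now contains 1, leaving r3c2 = 4.
2 is placed in column 3, leaving r4c3 = 1.
Column 1 now contains 3, which forces r1c1 = 2.
Cage g needs product 24, leaving r1c2 = 3.
2 is placed in column 3, which forces r1c3 = 4.
Row 2 already has 4, so r2c2 = 1.
Row 4 now contains 1, which forces r4c2 = 2.

2 3 4 1 / 3 1 2 4 / 1 4 3 2 / 4 2 1 3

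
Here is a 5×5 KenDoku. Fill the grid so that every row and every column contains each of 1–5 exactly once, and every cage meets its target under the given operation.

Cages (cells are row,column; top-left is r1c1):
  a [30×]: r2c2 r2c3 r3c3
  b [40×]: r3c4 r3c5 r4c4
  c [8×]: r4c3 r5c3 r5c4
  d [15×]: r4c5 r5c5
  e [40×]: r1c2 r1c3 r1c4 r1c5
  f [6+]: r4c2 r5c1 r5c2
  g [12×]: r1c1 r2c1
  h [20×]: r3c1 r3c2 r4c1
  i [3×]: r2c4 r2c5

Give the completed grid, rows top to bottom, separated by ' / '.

3 5 1 2 4 / 4 2 5 3 1 / 1 4 3 5 2 / 5 1 2 4 3 / 2 3 4 1 5

Row 1 needs a 3, and only r1c1 is open for it.
Column 1 now contains 3, leaving r2c1 = 4.
Row 3 needs a 1, and only r3c1 is open for it.
Cage h needs product 20, so r3c2 = 4.
Cage h needs product 20; hence r4c1 = 5.
Row 4 now contains 5, leaving r4c5 = 3.
Column 1 already has 1; hence r5c1 = 2.
Column 5 now contains 3; hence r5c5 = 5.
Cage i needs two cells with product 3, which forces r2c4 = 3.
Column 5 now contains 3, leaving r2c5 = 1.
The 3 cells of cage b must have product 40; hence r3c4 = 5.
5 is placed in column 5, which forces r3c5 = 2.
Row 4 already has 3, so r4c2 = 1.
Cage c needs product 8, which forces r4c3 = 2.
Cage b has product 40; hence r4c4 = 4.
Cage f needs sum 6, which forces r5c2 = 3.
Column 4 now contains 4; hence r5c4 = 1.
Cage e has product 40, which forces r1c2 = 5.
Cage e needs product 40; hence r1c3 = 1.
1 is placed in column 4; hence r1c4 = 2.
Column 5 now contains 2, which forces r1c5 = 4.
Cage a has product 30, so r2c2 = 2.
Column 3 already has 2, which forces r2c3 = 5.
Row 3 now contains 2, so r3c3 = 3.
1 is placed in row 5; hence r5c3 = 4.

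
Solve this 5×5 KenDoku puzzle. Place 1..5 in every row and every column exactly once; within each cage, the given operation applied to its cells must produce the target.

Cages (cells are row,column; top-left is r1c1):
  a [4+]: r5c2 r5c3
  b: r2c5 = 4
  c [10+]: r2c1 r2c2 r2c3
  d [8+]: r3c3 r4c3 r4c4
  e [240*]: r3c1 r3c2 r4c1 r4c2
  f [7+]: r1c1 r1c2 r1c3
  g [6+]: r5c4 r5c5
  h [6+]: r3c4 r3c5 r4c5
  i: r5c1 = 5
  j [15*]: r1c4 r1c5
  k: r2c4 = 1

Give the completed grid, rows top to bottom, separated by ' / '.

Cage k is a single given cell, which forces r2c4 = 1.
Cage b is a single given cell, so r2c5 = 4.
Cage i is given; hence r5c1 = 5.
Cage g's pair has sum 6, leaving r5c4 = 4.
Cage g needs two cells with sum 6, which forces r5c5 = 2.
The 3 cells of cage h must have sum 6; hence r3c4 = 2.
The only place for 5 in row 3 is r3c2.
Cage c needs sum 10, which forces r2c3 = 5.
Cage e has product 240; hence r3c1 = 4.
Cage e needs product 240; hence r4c1 = 3.
Column 2 now contains 5, which forces r4c2 = 4.
3 is placed in row 4, leaving r4c4 = 5.
3 is placed in row 4, leaving r4c5 = 1.
Cage f needs sum 7, so r1c3 = 4.
Column 4 already has 5, leaving r1c4 = 3.
The two cells of cage j must have product 15, so r1c5 = 5.
Column 1 now contains 3, leaving r2c1 = 2.
Cage c needs sum 10; hence r2c2 = 3.
The 3 cells of cage d must have sum 8; hence r3c3 = 1.
1 is placed in column 5; hence r3c5 = 3.
Row 4 already has 1, so r4c3 = 2.
3 is placed in column 2, so r5c2 = 1.
Column 3 now contains 1, so r5c3 = 3.
Column 1 now contains 2, leaving r1c1 = 1.
1 is placed in column 2; hence r1c2 = 2.

1 2 4 3 5 / 2 3 5 1 4 / 4 5 1 2 3 / 3 4 2 5 1 / 5 1 3 4 2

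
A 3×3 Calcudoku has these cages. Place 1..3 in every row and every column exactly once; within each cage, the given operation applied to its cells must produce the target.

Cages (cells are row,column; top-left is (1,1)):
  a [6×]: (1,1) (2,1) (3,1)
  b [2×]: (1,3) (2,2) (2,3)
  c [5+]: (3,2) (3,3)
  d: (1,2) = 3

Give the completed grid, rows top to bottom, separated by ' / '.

Cage d is a single given cell; hence (1,2) = 3.
The 3 cells of cage b must have product 2, which forces (1,3) = 1.
Cage b has product 2, which forces (2,2) = 1.
The 3 cells of cage b must have product 2; hence (2,3) = 2.
Column 2 already has 3, leaving (3,2) = 2.
2 is placed in column 3, which forces (3,3) = 3.
Row 1 already has 1; hence (1,1) = 2.
2 is placed in row 2, which forces (2,1) = 3.
Row 3 already has 3, leaving (3,1) = 1.

2 3 1 / 3 1 2 / 1 2 3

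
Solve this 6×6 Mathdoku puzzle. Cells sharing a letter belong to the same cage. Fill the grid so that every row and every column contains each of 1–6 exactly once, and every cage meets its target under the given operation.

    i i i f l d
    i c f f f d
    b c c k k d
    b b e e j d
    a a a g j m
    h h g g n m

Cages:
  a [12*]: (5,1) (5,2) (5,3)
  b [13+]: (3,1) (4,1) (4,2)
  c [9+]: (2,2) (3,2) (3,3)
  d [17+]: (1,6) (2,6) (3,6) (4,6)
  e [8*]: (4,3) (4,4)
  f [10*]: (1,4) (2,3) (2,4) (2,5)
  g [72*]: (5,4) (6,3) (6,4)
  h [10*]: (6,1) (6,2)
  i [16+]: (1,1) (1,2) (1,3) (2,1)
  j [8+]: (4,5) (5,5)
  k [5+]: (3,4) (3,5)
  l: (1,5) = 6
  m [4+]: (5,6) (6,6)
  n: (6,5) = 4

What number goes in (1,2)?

The 4 cells of cage f must have product 10, leaving (1,4) = 1.
Cage l is a single given cell; hence (1,5) = 6.
N is a freebie, so (6,5) = 4.
In row 2, 3 can only go at (2,2), so (2,2) = 3.
The only place for 1 in row 4 is (4,1).
Cage b has sum 13, so (3,1) = 6.
The 3 cells of cage b must have sum 13, so (4,2) = 6.
Cage d has sum 17; hence (2,6) = 6.
The only place for 4 in row 2 is (2,1).
Row 1 needs a 2, and only (1,6) is open for it.
The only place for 3 in row 4 is (4,5).
3 is placed in column 5; hence (5,5) = 5.
In row 3, 3 can only go at (3,4), so (3,4) = 3.
Cage k needs two cells with sum 5; hence (3,5) = 2.
2 is placed in column 5, leaving (2,5) = 1.
In row 3, 4 can only go at (3,6), so (3,6) = 4.
Column 6 already has 4, which forces (4,6) = 5.
Row 5 needs a 2, and only (5,1) is open for it.
The 3 cells of cage a must have product 12, so (5,2) = 1.
Cage a has product 12; hence (5,3) = 6.
6 is placed in row 5; hence (5,4) = 4.
Row 5 now contains 1, so (5,6) = 3.
Column 1 already has 2; hence (6,1) = 5.
The two cells of cage h must have product 10, which forces (6,2) = 2.
Column 3 now contains 6, so (6,3) = 3.
2 is placed in row 6, leaving (6,4) = 6.
Column 6 already has 3; hence (6,6) = 1.
Column 1 now contains 5, so (1,1) = 3.
Column 2 now contains 1, so (3,2) = 5.
The 3 cells of cage c must have sum 9, so (3,3) = 1.
Cage e's pair has product 8, so (4,3) = 4.
4 is placed in column 4; hence (4,4) = 2.
5 is placed in column 2, so (1,2) = 4.
Column 3 already has 4, leaving (1,3) = 5.
Cage f needs product 10, which forces (2,3) = 2.
Column 4 already has 2, leaving (2,4) = 5.
The full grid is 3 4 5 1 6 2 / 4 3 2 5 1 6 / 6 5 1 3 2 4 / 1 6 4 2 3 5 / 2 1 6 4 5 3 / 5 2 3 6 4 1.

4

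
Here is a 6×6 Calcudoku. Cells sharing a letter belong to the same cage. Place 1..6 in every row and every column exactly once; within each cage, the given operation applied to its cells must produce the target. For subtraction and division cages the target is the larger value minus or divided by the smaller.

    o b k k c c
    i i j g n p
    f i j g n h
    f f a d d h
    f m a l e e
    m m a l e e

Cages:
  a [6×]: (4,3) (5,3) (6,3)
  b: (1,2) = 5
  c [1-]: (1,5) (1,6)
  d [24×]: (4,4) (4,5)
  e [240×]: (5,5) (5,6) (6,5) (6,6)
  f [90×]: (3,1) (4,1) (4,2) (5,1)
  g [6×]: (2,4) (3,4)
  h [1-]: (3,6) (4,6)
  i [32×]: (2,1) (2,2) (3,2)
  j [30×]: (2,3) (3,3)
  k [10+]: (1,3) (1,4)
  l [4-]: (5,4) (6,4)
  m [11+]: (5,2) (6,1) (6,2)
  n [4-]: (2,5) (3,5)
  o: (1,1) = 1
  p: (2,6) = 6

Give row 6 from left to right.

2 6 1 5 3 4

Cage o is given; hence (1,1) = 1.
B is a freebie, leaving (1,2) = 5.
The 3 cells of cage i must have product 32; hence (2,1) = 4.
The 3 cells of cage i must have product 32; hence (2,2) = 2.
Cage p is given, leaving (2,6) = 6.
The 3 cells of cage i must have product 32, so (3,2) = 4.
6 is placed in row 2; hence (2,3) = 5.
Row 2 already has 5, so (2,5) = 1.
The two cells of cage j must have product 30; hence (3,3) = 6.
Row 3 already has 6, so (3,4) = 2.
1 is placed in column 5, which forces (3,5) = 5.
The 3 cells of cage m must have sum 11, leaving (6,1) = 2.
6 is placed in column 3, which forces (1,3) = 4.
Cage k's pair has sum 10, which forces (1,4) = 6.
Row 2 now contains 1, so (2,4) = 3.
5 is placed in row 3, which forces (3,1) = 3.
Row 3 now contains 3, so (3,6) = 1.
The 4 cells of cage f must have product 90; hence (4,2) = 1.
Column 4 already has 6, which forces (4,4) = 4.
Row 4 now contains 4, leaving (4,5) = 6.
Row 4 now contains 4; hence (4,6) = 2.
Cage c needs two cells with difference 1, which forces (1,5) = 2.
Column 6 now contains 2, so (1,6) = 3.
6 is placed in row 4, leaving (4,1) = 5.
2 is placed in row 4, so (4,3) = 3.
Cage f needs product 90; hence (5,1) = 6.
Row 5 already has 6, which forces (5,2) = 3.
The 3 cells of cage a must have product 6, which forces (5,3) = 2.
Row 5 now contains 3; hence (5,5) = 4.
Row 5 now contains 4; hence (5,6) = 5.
3 is placed in column 2; hence (6,2) = 6.
The 3 cells of cage a must have product 6; hence (6,3) = 1.
Row 6 now contains 1, leaving (6,4) = 5.
4 is placed in column 5; hence (6,5) = 3.
5 is placed in column 6; hence (6,6) = 4.
Row 5 already has 5, leaving (5,4) = 1.
The full grid is 1 5 4 6 2 3 / 4 2 5 3 1 6 / 3 4 6 2 5 1 / 5 1 3 4 6 2 / 6 3 2 1 4 5 / 2 6 1 5 3 4.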